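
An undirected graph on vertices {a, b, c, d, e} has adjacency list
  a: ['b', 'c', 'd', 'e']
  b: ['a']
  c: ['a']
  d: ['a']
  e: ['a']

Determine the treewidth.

1

A width-1 tree decomposition is:
Bags: B1 = {a, b}  B2 = {a, c}  B3 = {a, d}  B4 = {a, e}
Tree: B1–B2, B2–B3, B1–B4
Each bag holds 2 vertices, so the decomposition has width 1, which upper-bounds the treewidth. Any graph with an edge has treewidth ≥ 1, and G has the edge b–a. Therefore the treewidth is 1.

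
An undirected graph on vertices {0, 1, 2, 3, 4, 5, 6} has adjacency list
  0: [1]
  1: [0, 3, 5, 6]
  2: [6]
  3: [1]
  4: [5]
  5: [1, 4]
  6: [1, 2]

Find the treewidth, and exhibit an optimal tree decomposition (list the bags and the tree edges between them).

Each bag holds 2 vertices, so the decomposition has width 1, which upper-bounds the treewidth. Any graph with an edge has treewidth ≥ 1, and G has the edge 1–3. Therefore the treewidth is 1.

Treewidth 1.
Bags: B1 = {1, 3}  B2 = {1, 6}  B3 = {1, 5}  B4 = {0, 1}  B5 = {2, 6}  B6 = {4, 5}
Tree: B1–B2, B1–B3, B3–B4, B2–B5, B3–B6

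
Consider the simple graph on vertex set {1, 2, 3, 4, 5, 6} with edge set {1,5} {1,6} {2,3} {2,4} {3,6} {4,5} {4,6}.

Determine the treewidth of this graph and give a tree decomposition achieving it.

Treewidth 2.
One optimal decomposition is:
Bags: B1 = {1, 4, 5}  B2 = {1, 4, 6}  B3 = {2, 4, 6}  B4 = {2, 3, 6}
Tree: B1–B2, B2–B3, B3–B4

Each bag holds 3 vertices, so the decomposition has width 2, which upper-bounds the treewidth. The edges 5–1–6–4–5 form a cycle, so G is not a tree and its treewidth is at least 2. The upper and lower bounds meet at 2, so that is the treewidth.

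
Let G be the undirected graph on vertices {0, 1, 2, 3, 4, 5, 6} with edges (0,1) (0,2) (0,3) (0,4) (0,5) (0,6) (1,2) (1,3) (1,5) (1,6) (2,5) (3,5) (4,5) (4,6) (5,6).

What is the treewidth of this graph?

3

A width-3 tree decomposition is:
Bags: B1 = {0, 1, 3, 5}  B2 = {0, 1, 5, 6}  B3 = {0, 1, 2, 5}  B4 = {0, 4, 5, 6}
Tree: B1–B2, B2–B3, B2–B4
Every bag has size at most 4, so the width is 4 − 1 = 3 and tw(G) ≤ 3. On the other hand G contains the 4-clique {0, 1, 2, 5}. A clique must lie in a single bag of any decomposition, so no decomposition can have width below 3. Therefore the treewidth is 3.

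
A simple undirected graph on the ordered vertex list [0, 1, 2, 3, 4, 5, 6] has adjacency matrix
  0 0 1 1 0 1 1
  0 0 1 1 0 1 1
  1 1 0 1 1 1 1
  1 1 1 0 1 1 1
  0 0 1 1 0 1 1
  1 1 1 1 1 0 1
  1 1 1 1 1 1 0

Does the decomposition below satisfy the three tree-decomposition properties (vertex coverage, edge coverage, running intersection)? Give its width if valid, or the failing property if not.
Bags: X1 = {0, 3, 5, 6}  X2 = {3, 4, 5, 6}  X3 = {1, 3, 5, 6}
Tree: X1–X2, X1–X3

No — vertex 2 appears in no bag.

A tree decomposition must satisfy three properties: every vertex lies in some bag; for every edge, both endpoints lie together in some bag; and for every vertex, the bags containing it form a connected subtree. Here vertex 2 appears in no bag, so the decomposition is invalid.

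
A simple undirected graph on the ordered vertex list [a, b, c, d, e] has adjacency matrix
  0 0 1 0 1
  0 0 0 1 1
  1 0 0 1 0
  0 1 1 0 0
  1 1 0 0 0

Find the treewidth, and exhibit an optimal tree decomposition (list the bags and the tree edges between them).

The largest bag has 3 vertices, giving width 2; this decomposition certifies tw(G) ≤ 2. For the lower bound, G contains the cycle d–c–a–e–b–d, so G is not a forest; only forests have treewidth ≤ 1, hence tw(G) ≥ 2. Combining the bounds, tw(G) = 2.

Treewidth 2.
Bags: B1 = {a, c, d}  B2 = {a, d, e}  B3 = {b, d, e}
Tree: B1–B2, B2–B3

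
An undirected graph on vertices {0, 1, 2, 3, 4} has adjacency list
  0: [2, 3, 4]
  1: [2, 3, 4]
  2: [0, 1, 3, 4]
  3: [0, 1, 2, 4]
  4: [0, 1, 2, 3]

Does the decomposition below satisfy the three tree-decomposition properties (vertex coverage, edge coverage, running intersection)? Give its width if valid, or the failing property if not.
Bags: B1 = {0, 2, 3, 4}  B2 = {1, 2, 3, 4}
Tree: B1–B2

Every vertex of G appears in some bag (union = {0, 1, 2, 3, 4}); every edge is covered by a bag; and for each vertex v the set of bags containing v is connected in the bag tree. The decomposition is therefore valid. The largest bag has 4 vertices, so the width is 3.

Yes; width 3.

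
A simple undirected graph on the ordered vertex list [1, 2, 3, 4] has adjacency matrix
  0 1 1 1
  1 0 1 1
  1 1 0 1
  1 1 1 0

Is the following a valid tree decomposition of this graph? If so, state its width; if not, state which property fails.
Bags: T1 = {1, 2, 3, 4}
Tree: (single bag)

Yes; width 3.

Checking the three conditions: (i) the bags cover all of {1, 2, 3, 4}; (ii) for each edge, some bag contains both endpoints; (iii) the bags containing any fixed vertex form a subtree. All hold, so the decomposition is valid with width 4 − 1 = 3.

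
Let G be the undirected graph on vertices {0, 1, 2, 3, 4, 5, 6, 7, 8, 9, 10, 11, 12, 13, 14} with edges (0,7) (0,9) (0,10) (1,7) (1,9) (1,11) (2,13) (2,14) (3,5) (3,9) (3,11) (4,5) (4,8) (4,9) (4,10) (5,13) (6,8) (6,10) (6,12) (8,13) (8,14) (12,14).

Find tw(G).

3

A width-3 tree decomposition is:
Bags: B1 = {0, 1, 7, 11}  B2 = {0, 1, 9, 11}  B3 = {0, 3, 9, 11}  B4 = {0, 3, 9, 10}  B5 = {3, 4, 9, 10}  B6 = {3, 4, 5, 10}  B7 = {4, 5, 6, 10}  B8 = {4, 5, 6, 8}  B9 = {5, 6, 8, 13}  B10 = {6, 8, 12, 13}  B11 = {8, 12, 13, 14}  B12 = {2, 12, 13, 14}
Tree: B1–B2, B2–B3, B3–B4, B4–B5, B5–B6, B6–B7, B7–B8, B8–B9, B9–B10, B10–B11, B11–B12
The largest bag has 4 vertices, giving width 3; this decomposition certifies tw(G) ≤ 3. For the lower bound: the 4 vertex sets {1,7,11}, {0}, {9}, {3,4,5,10} are disjoint, each induces a connected subgraph, and every pair is joined by at least one edge of G. Contracting each set to a single vertex therefore yields K_{4} as a minor, and since treewidth is minor-monotone, tw(G) ≥ tw(K_{4}) = 3. Hence tw(G) = 3 exactly.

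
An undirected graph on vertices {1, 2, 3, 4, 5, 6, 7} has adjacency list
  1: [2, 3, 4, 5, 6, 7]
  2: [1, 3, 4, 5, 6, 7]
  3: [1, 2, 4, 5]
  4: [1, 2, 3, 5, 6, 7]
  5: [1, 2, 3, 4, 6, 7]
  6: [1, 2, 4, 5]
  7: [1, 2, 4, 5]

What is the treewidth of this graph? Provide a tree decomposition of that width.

Treewidth 4.
One optimal decomposition is:
Bags: B1 = {1, 2, 3, 4, 5}  B2 = {1, 2, 4, 5, 7}  B3 = {1, 2, 4, 5, 6}
Tree: B1–B2, B1–B3

Each bag holds 5 vertices, so the decomposition has width 4, which upper-bounds the treewidth. On the other hand G contains the 5-clique {1, 2, 3, 4, 5}. A clique must lie in a single bag of any decomposition, so no decomposition can have width below 4. Combining the bounds, tw(G) = 4.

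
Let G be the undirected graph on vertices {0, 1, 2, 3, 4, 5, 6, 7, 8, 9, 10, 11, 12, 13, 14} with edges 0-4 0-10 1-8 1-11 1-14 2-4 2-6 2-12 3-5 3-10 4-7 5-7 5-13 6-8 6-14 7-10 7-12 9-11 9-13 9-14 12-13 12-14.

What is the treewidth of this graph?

3

A width-3 tree decomposition is:
Bags: B1 = {0, 3, 4, 10}  B2 = {3, 4, 7, 10}  B3 = {3, 4, 5, 7}  B4 = {2, 4, 5, 7}  B5 = {2, 5, 7, 12}  B6 = {2, 5, 12, 13}  B7 = {2, 6, 12, 13}  B8 = {6, 12, 13, 14}  B9 = {6, 9, 13, 14}  B10 = {6, 8, 9, 14}  B11 = {1, 8, 9, 14}  B12 = {1, 8, 9, 11}
Tree: B1–B2, B2–B3, B3–B4, B4–B5, B5–B6, B6–B7, B7–B8, B8–B9, B9–B10, B10–B11, B11–B12
The largest bag has 4 vertices, giving width 3; this decomposition certifies tw(G) ≤ 3. For the lower bound: the 4 vertex sets {0,3,10}, {4}, {7}, {2,5,12,13} are disjoint, each induces a connected subgraph, and every pair is joined by at least one edge of G. Contracting each set to a single vertex therefore yields K_{4} as a minor, and since treewidth is minor-monotone, tw(G) ≥ tw(K_{4}) = 3. The upper and lower bounds meet at 3, so that is the treewidth.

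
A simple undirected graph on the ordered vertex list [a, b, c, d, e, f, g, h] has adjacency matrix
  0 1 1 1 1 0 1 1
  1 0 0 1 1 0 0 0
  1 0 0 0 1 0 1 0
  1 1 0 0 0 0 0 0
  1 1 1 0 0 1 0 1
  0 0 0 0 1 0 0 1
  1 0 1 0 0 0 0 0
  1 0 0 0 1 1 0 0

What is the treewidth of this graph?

A width-2 tree decomposition is:
Bags: B1 = {a, c, e}  B2 = {a, e, h}  B3 = {a, b, e}  B4 = {a, b, d}  B5 = {a, c, g}  B6 = {e, f, h}
Tree: B1–B2, B2–B3, B3–B4, B1–B5, B2–B6
The largest bag has 3 vertices, giving width 2; this decomposition certifies tw(G) ≤ 2. Conversely, {a, b, d} is a clique of size 3, and the vertices of any clique must share a bag in every tree decomposition; so some bag has ≥ 3 vertices and tw(G) ≥ 2. Combining the bounds, tw(G) = 2.

2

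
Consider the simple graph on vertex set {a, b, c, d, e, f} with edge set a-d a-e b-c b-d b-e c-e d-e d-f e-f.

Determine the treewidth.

2

A width-2 tree decomposition is:
Bags: B1 = {d, e, f}  B2 = {b, d, e}  B3 = {a, d, e}  B4 = {b, c, e}
Tree: B1–B2, B1–B3, B2–B4
Each bag holds 3 vertices, so the decomposition has width 2, which upper-bounds the treewidth. Conversely, {a, d, e} is a clique of size 3, and the vertices of any clique must share a bag in every tree decomposition; so some bag has ≥ 3 vertices and tw(G) ≥ 2. Combining the bounds, tw(G) = 2.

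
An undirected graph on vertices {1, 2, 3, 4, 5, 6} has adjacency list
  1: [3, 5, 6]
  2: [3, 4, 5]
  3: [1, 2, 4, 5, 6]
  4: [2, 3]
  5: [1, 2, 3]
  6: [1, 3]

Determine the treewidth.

2

A width-2 tree decomposition is:
Bags: B1 = {2, 3, 5}  B2 = {1, 3, 5}  B3 = {2, 3, 4}  B4 = {1, 3, 6}
Tree: B1–B2, B1–B3, B2–B4
Each bag holds 3 vertices, so the decomposition has width 2, which upper-bounds the treewidth. Conversely, {1, 3, 5} is a clique of size 3, and the vertices of any clique must share a bag in every tree decomposition; so some bag has ≥ 3 vertices and tw(G) ≥ 2. Combining the bounds, tw(G) = 2.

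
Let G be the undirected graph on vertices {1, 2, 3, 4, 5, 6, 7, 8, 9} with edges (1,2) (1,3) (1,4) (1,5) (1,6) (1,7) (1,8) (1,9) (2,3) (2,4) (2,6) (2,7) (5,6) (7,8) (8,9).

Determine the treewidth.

2

A width-2 tree decomposition is:
Bags: B1 = {1, 7, 8}  B2 = {1, 2, 7}  B3 = {1, 2, 6}  B4 = {1, 8, 9}  B5 = {1, 2, 3}  B6 = {1, 2, 4}  B7 = {1, 5, 6}
Tree: B1–B2, B2–B3, B1–B4, B3–B5, B3–B6, B3–B7
The largest bag has 3 vertices, giving width 2; this decomposition certifies tw(G) ≤ 2. For the lower bound, the 3 vertices {1, 8, 9} are pairwise adjacent, and any tree decomposition puts a clique entirely inside one bag — forcing width ≥ 2. The upper and lower bounds meet at 2, so that is the treewidth.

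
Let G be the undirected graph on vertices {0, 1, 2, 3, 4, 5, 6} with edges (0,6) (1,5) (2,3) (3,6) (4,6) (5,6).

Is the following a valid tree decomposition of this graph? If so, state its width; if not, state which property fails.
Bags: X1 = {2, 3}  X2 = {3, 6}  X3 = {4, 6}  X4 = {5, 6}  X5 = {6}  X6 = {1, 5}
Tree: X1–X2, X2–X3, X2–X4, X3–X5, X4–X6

A tree decomposition must satisfy three properties: every vertex lies in some bag; for every edge, both endpoints lie together in some bag; and for every vertex, the bags containing it form a connected subtree. Here vertex 0 appears in no bag, so the decomposition is invalid.

No — vertex 0 appears in no bag.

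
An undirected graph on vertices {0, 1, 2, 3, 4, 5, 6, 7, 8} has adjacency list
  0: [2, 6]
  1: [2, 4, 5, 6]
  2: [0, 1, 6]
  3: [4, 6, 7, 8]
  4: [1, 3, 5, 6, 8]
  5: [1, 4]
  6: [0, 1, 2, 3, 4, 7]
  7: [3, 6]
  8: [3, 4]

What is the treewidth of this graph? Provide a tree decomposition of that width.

Each bag holds 3 vertices, so the decomposition has width 2, which upper-bounds the treewidth. For the lower bound, the 3 vertices {3, 4, 8} are pairwise adjacent, and any tree decomposition puts a clique entirely inside one bag — forcing width ≥ 2. The upper and lower bounds meet at 2, so that is the treewidth.

Treewidth 2.
One optimal decomposition is:
Bags: B1 = {3, 4, 6}  B2 = {3, 4, 8}  B3 = {1, 4, 6}  B4 = {1, 2, 6}  B5 = {3, 6, 7}  B6 = {0, 2, 6}  B7 = {1, 4, 5}
Tree: B1–B2, B1–B3, B3–B4, B1–B5, B4–B6, B3–B7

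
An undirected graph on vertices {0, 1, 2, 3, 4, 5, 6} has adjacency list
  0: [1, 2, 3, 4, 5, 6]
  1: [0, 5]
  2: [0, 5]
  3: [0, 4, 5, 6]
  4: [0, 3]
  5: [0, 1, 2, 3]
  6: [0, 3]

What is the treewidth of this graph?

A width-2 tree decomposition is:
Bags: B1 = {0, 3, 4}  B2 = {0, 3, 5}  B3 = {0, 1, 5}  B4 = {0, 3, 6}  B5 = {0, 2, 5}
Tree: B1–B2, B2–B3, B1–B4, B2–B5
The largest bag has 3 vertices, giving width 2; this decomposition certifies tw(G) ≤ 2. Conversely, {0, 1, 5} is a clique of size 3, and the vertices of any clique must share a bag in every tree decomposition; so some bag has ≥ 3 vertices and tw(G) ≥ 2. Combining the bounds, tw(G) = 2.

2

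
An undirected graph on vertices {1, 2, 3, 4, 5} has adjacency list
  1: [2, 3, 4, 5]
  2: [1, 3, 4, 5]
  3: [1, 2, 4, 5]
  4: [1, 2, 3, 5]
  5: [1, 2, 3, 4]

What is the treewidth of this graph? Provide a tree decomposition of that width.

Treewidth 4.
One optimal decomposition is:
Bags: B1 = {1, 2, 3, 4, 5}
Tree: (single bag)

With just one bag of size 5, the width is 5 − 1 = 4, so tw(G) ≤ 4. Conversely, {1, 2, 3, 4, 5} is a clique of size 5, and the vertices of any clique must share a bag in every tree decomposition; so some bag has ≥ 5 vertices and tw(G) ≥ 4. Hence tw(G) = 4 exactly.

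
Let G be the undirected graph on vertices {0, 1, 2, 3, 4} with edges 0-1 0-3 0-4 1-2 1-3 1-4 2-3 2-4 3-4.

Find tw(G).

3

A width-3 tree decomposition is:
Bags: B1 = {0, 1, 3, 4}  B2 = {1, 2, 3, 4}
Tree: B1–B2
Every bag has size at most 4, so the width is 4 − 1 = 3 and tw(G) ≤ 3. For the lower bound, the 4 vertices {0, 1, 3, 4} are pairwise adjacent, and any tree decomposition puts a clique entirely inside one bag — forcing width ≥ 3. Therefore the treewidth is 3.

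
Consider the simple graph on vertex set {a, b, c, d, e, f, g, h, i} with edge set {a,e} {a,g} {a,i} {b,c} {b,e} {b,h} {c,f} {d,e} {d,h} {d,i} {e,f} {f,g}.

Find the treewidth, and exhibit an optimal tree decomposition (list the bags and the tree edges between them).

Every bag has size at most 4, so the width is 4 − 1 = 3 and tw(G) ≤ 3. For the lower bound: the 4 vertex sets {a,g,i}, {d}, {e}, {b,c,f,h} are disjoint, each induces a connected subgraph, and every pair is joined by at least one edge of G. Contracting each set to a single vertex therefore yields K_{4} as a minor, and since treewidth is minor-monotone, tw(G) ≥ tw(K_{4}) = 3. The upper and lower bounds meet at 3, so that is the treewidth.

Treewidth 3.
One optimal decomposition is:
Bags: B1 = {a, d, g, i}  B2 = {a, d, e, g}  B3 = {d, e, f, g}  B4 = {d, e, f, h}  B5 = {b, e, f, h}  B6 = {b, c, f, h}
Tree: B1–B2, B2–B3, B3–B4, B4–B5, B5–B6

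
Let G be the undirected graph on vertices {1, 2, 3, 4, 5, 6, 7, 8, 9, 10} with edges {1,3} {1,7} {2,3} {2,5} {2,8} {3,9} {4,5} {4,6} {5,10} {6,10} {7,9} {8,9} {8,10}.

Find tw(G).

A width-2 tree decomposition is:
Bags: B1 = {1, 3, 7}  B2 = {3, 7, 9}  B3 = {2, 3, 9}  B4 = {2, 8, 9}  B5 = {2, 5, 8}  B6 = {5, 8, 10}  B7 = {4, 5, 10}  B8 = {4, 6, 10}
Tree: B1–B2, B2–B3, B3–B4, B4–B5, B5–B6, B6–B7, B7–B8
The largest bag has 3 vertices, giving width 2; this decomposition certifies tw(G) ≤ 2. The edges 1–7–9–3–1 form a cycle, so G is not a tree and its treewidth is at least 2. Combining the bounds, tw(G) = 2.

2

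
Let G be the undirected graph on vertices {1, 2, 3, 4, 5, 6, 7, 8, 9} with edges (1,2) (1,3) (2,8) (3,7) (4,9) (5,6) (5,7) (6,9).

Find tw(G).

A width-1 tree decomposition is:
Bags: B1 = {2, 8}  B2 = {1, 2}  B3 = {1, 3}  B4 = {3, 7}  B5 = {5, 7}  B6 = {5, 6}  B7 = {6, 9}  B8 = {4, 9}
Tree: B1–B2, B2–B3, B3–B4, B4–B5, B5–B6, B6–B7, B7–B8
Every bag has size at most 2, so the width is 2 − 1 = 1 and tw(G) ≤ 1. Any graph with an edge has treewidth ≥ 1, and G has the edge 8–2. Hence tw(G) = 1 exactly.

1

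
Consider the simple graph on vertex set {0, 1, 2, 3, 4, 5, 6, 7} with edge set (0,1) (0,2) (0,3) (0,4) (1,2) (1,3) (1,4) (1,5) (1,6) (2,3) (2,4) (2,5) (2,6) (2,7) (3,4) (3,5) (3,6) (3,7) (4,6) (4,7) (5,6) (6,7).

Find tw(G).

A width-4 tree decomposition is:
Bags: B1 = {2, 3, 4, 6, 7}  B2 = {1, 2, 3, 4, 6}  B3 = {1, 2, 3, 5, 6}  B4 = {0, 1, 2, 3, 4}
Tree: B1–B2, B2–B3, B2–B4
Each bag holds 5 vertices, so the decomposition has width 4, which upper-bounds the treewidth. For the lower bound, the 5 vertices {0, 1, 2, 3, 4} are pairwise adjacent, and any tree decomposition puts a clique entirely inside one bag — forcing width ≥ 4. Combining the bounds, tw(G) = 4.

4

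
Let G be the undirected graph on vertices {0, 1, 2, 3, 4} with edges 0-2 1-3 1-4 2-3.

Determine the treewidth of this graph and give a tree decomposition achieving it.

The largest bag has 2 vertices, giving width 1; this decomposition certifies tw(G) ≤ 1. Any graph with an edge has treewidth ≥ 1, and G has the edge 4–1. Therefore the treewidth is 1.

Treewidth 1.
Bags: B1 = {1, 4}  B2 = {1, 3}  B3 = {2, 3}  B4 = {0, 2}
Tree: B1–B2, B2–B3, B3–B4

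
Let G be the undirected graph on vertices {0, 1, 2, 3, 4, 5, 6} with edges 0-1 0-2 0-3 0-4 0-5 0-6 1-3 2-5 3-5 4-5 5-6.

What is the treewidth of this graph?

A width-2 tree decomposition is:
Bags: B1 = {0, 2, 5}  B2 = {0, 3, 5}  B3 = {0, 5, 6}  B4 = {0, 1, 3}  B5 = {0, 4, 5}
Tree: B1–B2, B2–B3, B2–B4, B1–B5
Every bag has size at most 3, so the width is 3 − 1 = 2 and tw(G) ≤ 2. On the other hand G contains the 3-clique {0, 1, 3}. A clique must lie in a single bag of any decomposition, so no decomposition can have width below 2. The upper and lower bounds meet at 2, so that is the treewidth.

2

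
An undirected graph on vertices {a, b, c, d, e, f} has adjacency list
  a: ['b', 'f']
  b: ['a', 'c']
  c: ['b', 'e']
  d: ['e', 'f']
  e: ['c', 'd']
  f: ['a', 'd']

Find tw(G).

A width-2 tree decomposition is:
Bags: B1 = {a, b, c}  B2 = {a, c, e}  B3 = {a, d, e}  B4 = {a, d, f}
Tree: B1–B2, B2–B3, B3–B4
The largest bag has 3 vertices, giving width 2; this decomposition certifies tw(G) ≤ 2. For the lower bound, G contains the cycle a–b–c–e–d–f–a, so G is not a forest; only forests have treewidth ≤ 1, hence tw(G) ≥ 2. Therefore the treewidth is 2.

2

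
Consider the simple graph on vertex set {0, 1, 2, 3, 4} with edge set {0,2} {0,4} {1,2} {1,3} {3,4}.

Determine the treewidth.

A width-2 tree decomposition is:
Bags: B1 = {1, 2, 3}  B2 = {0, 2, 3}  B3 = {0, 3, 4}
Tree: B1–B2, B2–B3
Each bag holds 3 vertices, so the decomposition has width 2, which upper-bounds the treewidth. For the lower bound, G contains the cycle 3–1–2–0–4–3, so G is not a forest; only forests have treewidth ≤ 1, hence tw(G) ≥ 2. Combining the bounds, tw(G) = 2.

2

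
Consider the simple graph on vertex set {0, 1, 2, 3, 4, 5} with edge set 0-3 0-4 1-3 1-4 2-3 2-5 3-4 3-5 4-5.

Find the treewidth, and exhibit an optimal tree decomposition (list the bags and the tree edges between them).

Each bag holds 3 vertices, so the decomposition has width 2, which upper-bounds the treewidth. On the other hand G contains the 3-clique {2, 3, 5}. A clique must lie in a single bag of any decomposition, so no decomposition can have width below 2. Hence tw(G) = 2 exactly.

Treewidth 2.
One optimal decomposition is:
Bags: B1 = {3, 4, 5}  B2 = {0, 3, 4}  B3 = {2, 3, 5}  B4 = {1, 3, 4}
Tree: B1–B2, B1–B3, B1–B4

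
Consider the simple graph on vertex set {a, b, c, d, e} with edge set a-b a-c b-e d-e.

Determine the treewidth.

A width-1 tree decomposition is:
Bags: B1 = {a, b}  B2 = {b, e}  B3 = {d, e}  B4 = {a, c}
Tree: B1–B2, B2–B3, B1–B4
Every bag has size at most 2, so the width is 2 − 1 = 1 and tw(G) ≤ 1. Since G has at least one edge (e.g. a–b), it is not an edgeless graph, so tw(G) ≥ 1. The upper and lower bounds meet at 1, so that is the treewidth.

1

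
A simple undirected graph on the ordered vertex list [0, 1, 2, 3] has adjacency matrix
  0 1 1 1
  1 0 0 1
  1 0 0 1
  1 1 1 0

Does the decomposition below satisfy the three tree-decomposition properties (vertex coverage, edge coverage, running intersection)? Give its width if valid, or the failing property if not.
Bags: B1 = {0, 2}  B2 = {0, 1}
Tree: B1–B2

No — vertex 3 appears in no bag.

A tree decomposition must satisfy three properties: every vertex lies in some bag; for every edge, both endpoints lie together in some bag; and for every vertex, the bags containing it form a connected subtree. Here vertex 3 appears in no bag, so the decomposition is invalid.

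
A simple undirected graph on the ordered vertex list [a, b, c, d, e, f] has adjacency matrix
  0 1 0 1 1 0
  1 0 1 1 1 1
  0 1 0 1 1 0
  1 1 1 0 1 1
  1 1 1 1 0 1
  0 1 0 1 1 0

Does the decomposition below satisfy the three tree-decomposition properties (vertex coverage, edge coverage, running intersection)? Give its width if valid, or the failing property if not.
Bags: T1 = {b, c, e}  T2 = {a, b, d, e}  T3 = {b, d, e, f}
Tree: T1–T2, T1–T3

No — edge (d,c) lies in no bag.

A tree decomposition must satisfy three properties: every vertex lies in some bag; for every edge, both endpoints lie together in some bag; and for every vertex, the bags containing it form a connected subtree. Here edge (d,c) lies in no bag, so the decomposition is invalid.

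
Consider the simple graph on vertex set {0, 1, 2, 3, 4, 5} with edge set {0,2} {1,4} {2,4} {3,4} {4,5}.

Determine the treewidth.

A width-1 tree decomposition is:
Bags: B1 = {1, 4}  B2 = {4, 5}  B3 = {2, 4}  B4 = {3, 4}  B5 = {0, 2}
Tree: B1–B2, B2–B3, B3–B4, B3–B5
Every bag has size at most 2, so the width is 2 − 1 = 1 and tw(G) ≤ 1. G has an edge, so its treewidth is at least 1. Therefore the treewidth is 1.

1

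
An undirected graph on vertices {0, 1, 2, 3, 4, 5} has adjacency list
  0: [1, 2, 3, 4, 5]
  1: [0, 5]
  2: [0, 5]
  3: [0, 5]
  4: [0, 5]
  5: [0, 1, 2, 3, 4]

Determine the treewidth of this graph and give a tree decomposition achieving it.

Treewidth 2.
Bags: B1 = {0, 3, 5}  B2 = {0, 2, 5}  B3 = {0, 1, 5}  B4 = {0, 4, 5}
Tree: B1–B2, B1–B3, B1–B4

Each bag holds 3 vertices, so the decomposition has width 2, which upper-bounds the treewidth. Conversely, {0, 1, 5} is a clique of size 3, and the vertices of any clique must share a bag in every tree decomposition; so some bag has ≥ 3 vertices and tw(G) ≥ 2. The upper and lower bounds meet at 2, so that is the treewidth.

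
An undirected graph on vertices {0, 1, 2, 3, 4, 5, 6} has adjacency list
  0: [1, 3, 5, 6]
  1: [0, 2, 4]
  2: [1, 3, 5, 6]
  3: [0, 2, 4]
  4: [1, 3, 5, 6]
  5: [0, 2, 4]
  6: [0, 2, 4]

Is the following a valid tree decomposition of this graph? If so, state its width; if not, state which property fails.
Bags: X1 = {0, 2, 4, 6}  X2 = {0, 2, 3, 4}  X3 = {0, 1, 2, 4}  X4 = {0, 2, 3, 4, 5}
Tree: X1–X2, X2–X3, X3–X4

A tree decomposition must satisfy three properties: every vertex lies in some bag; for every edge, both endpoints lie together in some bag; and for every vertex, the bags containing it form a connected subtree. Here bags containing vertex 3 are not connected in the tree, so the decomposition is invalid.

No — bags containing vertex 3 are not connected in the tree.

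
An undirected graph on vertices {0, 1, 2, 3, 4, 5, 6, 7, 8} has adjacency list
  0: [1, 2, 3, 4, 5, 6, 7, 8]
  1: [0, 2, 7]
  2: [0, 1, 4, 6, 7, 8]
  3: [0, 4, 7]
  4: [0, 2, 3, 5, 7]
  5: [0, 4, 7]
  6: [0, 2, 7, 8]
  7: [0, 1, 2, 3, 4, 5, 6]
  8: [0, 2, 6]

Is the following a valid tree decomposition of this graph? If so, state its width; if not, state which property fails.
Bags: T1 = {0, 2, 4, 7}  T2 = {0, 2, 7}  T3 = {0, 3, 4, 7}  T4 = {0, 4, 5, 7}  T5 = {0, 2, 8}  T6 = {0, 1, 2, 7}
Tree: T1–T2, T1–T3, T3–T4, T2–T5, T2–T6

No — vertex 6 appears in no bag.

A tree decomposition must satisfy three properties: every vertex lies in some bag; for every edge, both endpoints lie together in some bag; and for every vertex, the bags containing it form a connected subtree. Here vertex 6 appears in no bag, so the decomposition is invalid.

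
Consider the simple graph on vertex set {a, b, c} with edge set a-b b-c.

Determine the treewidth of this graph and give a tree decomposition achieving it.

Treewidth 1.
One such decomposition:
Bags: B1 = {a, b}  B2 = {b, c}
Tree: B1–B2

Each bag holds 2 vertices, so the decomposition has width 1, which upper-bounds the treewidth. Any graph with an edge has treewidth ≥ 1, and G has the edge b–a. Therefore the treewidth is 1.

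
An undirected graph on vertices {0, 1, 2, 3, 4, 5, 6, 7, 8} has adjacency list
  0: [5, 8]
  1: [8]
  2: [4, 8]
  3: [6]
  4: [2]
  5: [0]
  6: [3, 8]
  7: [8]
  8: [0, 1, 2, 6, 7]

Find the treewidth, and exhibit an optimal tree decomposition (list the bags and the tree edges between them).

Every bag has size at most 2, so the width is 2 − 1 = 1 and tw(G) ≤ 1. Since G has at least one edge (e.g. 8–0), it is not an edgeless graph, so tw(G) ≥ 1. Therefore the treewidth is 1.

Treewidth 1.
Bags: B1 = {0, 8}  B2 = {6, 8}  B3 = {1, 8}  B4 = {3, 6}  B5 = {0, 5}  B6 = {2, 8}  B7 = {2, 4}  B8 = {7, 8}
Tree: B1–B2, B2–B3, B2–B4, B1–B5, B2–B6, B6–B7, B2–B8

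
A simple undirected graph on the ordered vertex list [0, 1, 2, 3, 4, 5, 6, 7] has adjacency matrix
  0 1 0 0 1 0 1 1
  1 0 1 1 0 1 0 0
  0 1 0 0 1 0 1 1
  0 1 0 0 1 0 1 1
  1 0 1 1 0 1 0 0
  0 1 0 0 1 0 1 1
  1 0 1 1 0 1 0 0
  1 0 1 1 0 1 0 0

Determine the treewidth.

4

A width-4 tree decomposition is:
Bags: B1 = {1, 3, 4, 6, 7}  B2 = {1, 2, 4, 6, 7}  B3 = {0, 1, 4, 6, 7}  B4 = {1, 4, 5, 6, 7}
Tree: B1–B2, B2–B3, B3–B4
Every bag has size at most 5, so the width is 5 − 1 = 4 and tw(G) ≤ 4. For the lower bound: the 5 vertex sets {3,4}, {1,2}, {0,7}, {6}, {5} are disjoint, each induces a connected subgraph, and every pair is joined by at least one edge of G. Contracting each set to a single vertex therefore yields K_{5} as a minor, and since treewidth is minor-monotone, tw(G) ≥ tw(K_{5}) = 4. Hence tw(G) = 4 exactly.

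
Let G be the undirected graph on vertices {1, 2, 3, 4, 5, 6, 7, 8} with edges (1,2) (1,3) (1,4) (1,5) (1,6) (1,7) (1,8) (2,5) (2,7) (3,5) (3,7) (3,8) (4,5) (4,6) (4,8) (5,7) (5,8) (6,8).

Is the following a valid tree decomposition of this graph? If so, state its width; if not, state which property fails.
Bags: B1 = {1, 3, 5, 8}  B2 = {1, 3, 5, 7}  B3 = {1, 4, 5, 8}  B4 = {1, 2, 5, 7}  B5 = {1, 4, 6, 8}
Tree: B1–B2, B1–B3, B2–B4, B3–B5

Checking the three conditions: (i) the bags cover all of {1, 2, 3, 4, 5, 6, 7, 8}; (ii) for each edge, some bag contains both endpoints; (iii) the bags containing any fixed vertex form a subtree. All hold, so the decomposition is valid with width 4 − 1 = 3.

Yes; width 3.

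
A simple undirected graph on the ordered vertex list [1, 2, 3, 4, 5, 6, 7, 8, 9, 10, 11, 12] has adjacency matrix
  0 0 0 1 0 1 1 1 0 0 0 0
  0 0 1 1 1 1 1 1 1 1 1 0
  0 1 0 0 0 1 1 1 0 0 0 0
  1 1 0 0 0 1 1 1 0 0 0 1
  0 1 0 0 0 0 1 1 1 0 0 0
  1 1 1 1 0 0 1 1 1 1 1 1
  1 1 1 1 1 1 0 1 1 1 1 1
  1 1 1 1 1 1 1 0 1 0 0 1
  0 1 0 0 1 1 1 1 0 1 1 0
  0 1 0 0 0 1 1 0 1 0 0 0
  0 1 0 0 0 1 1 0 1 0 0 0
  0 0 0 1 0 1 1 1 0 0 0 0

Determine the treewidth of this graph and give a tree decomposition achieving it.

Treewidth 4.
One such decomposition:
Bags: B1 = {2, 4, 6, 7, 8}  B2 = {4, 6, 7, 8, 12}  B3 = {2, 6, 7, 8, 9}  B4 = {1, 4, 6, 7, 8}  B5 = {2, 6, 7, 9, 10}  B6 = {2, 5, 7, 8, 9}  B7 = {2, 6, 7, 9, 11}  B8 = {2, 3, 6, 7, 8}
Tree: B1–B2, B1–B3, B1–B4, B3–B5, B3–B6, B5–B7, B1–B8

The largest bag has 5 vertices, giving width 4; this decomposition certifies tw(G) ≤ 4. On the other hand G contains the 5-clique {2, 5, 7, 8, 9}. A clique must lie in a single bag of any decomposition, so no decomposition can have width below 4. Hence tw(G) = 4 exactly.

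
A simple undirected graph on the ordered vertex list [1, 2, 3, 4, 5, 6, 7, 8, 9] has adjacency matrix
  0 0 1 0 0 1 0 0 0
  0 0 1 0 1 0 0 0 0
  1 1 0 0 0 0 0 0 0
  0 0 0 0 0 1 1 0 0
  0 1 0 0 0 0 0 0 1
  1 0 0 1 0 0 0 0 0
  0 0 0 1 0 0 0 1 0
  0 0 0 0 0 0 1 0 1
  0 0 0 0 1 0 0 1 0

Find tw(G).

2

A width-2 tree decomposition is:
Bags: B1 = {5, 8, 9}  B2 = {5, 7, 8}  B3 = {4, 5, 7}  B4 = {4, 5, 6}  B5 = {1, 5, 6}  B6 = {1, 3, 5}  B7 = {2, 3, 5}
Tree: B1–B2, B2–B3, B3–B4, B4–B5, B5–B6, B6–B7
Each bag holds 3 vertices, so the decomposition has width 2, which upper-bounds the treewidth. The edges 5–9–8–7–4–6–1–3–2–5 form a cycle, so G is not a tree and its treewidth is at least 2. Therefore the treewidth is 2.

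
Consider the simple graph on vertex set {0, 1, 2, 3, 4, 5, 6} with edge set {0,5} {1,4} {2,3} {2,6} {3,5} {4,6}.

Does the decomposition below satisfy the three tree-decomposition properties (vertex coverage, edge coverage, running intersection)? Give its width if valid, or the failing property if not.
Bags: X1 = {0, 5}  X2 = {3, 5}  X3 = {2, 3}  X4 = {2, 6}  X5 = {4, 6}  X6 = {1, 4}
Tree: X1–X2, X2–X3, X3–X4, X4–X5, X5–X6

Every vertex of G appears in some bag (union = {0, 1, 2, 3, 4, 5, 6}); every edge is covered by a bag; and for each vertex v the set of bags containing v is connected in the bag tree. The decomposition is therefore valid. The largest bag has 2 vertices, so the width is 1.

Yes; width 1.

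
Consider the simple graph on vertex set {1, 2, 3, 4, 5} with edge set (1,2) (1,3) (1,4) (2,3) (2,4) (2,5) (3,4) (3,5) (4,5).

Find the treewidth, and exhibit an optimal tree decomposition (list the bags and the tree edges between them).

Each bag holds 4 vertices, so the decomposition has width 3, which upper-bounds the treewidth. For the lower bound, the 4 vertices {1, 2, 3, 4} are pairwise adjacent, and any tree decomposition puts a clique entirely inside one bag — forcing width ≥ 3. Therefore the treewidth is 3.

Treewidth 3.
One optimal decomposition is:
Bags: B1 = {1, 2, 3, 4}  B2 = {2, 3, 4, 5}
Tree: B1–B2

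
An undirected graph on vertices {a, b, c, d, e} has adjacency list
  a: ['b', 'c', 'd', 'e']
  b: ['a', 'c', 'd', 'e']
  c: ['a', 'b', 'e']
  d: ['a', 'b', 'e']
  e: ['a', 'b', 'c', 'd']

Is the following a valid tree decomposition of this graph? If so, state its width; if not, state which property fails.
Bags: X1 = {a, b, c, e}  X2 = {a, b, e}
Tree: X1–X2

No — vertex d appears in no bag.

A tree decomposition must satisfy three properties: every vertex lies in some bag; for every edge, both endpoints lie together in some bag; and for every vertex, the bags containing it form a connected subtree. Here vertex d appears in no bag, so the decomposition is invalid.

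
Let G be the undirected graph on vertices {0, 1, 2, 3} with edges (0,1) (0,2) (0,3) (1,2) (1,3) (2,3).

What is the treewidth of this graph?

A width-3 tree decomposition is:
Bags: B1 = {0, 1, 2, 3}
Tree: (single bag)
With just one bag of size 4, the width is 4 − 1 = 3, so tw(G) ≤ 3. Conversely, {0, 1, 2, 3} is a clique of size 4, and the vertices of any clique must share a bag in every tree decomposition; so some bag has ≥ 4 vertices and tw(G) ≥ 3. Therefore the treewidth is 3.

3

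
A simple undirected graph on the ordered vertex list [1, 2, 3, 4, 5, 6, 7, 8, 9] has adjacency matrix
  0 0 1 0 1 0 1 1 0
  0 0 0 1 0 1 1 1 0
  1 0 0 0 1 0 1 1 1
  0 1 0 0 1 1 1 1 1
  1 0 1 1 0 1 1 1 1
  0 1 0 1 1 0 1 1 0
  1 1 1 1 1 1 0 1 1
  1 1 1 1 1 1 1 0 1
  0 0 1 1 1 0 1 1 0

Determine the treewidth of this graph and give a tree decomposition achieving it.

Treewidth 4.
One optimal decomposition is:
Bags: B1 = {2, 4, 6, 7, 8}  B2 = {4, 5, 6, 7, 8}  B3 = {4, 5, 7, 8, 9}  B4 = {3, 5, 7, 8, 9}  B5 = {1, 3, 5, 7, 8}
Tree: B1–B2, B2–B3, B3–B4, B4–B5

The largest bag has 5 vertices, giving width 4; this decomposition certifies tw(G) ≤ 4. Conversely, {2, 4, 6, 7, 8} is a clique of size 5, and the vertices of any clique must share a bag in every tree decomposition; so some bag has ≥ 5 vertices and tw(G) ≥ 4. Hence tw(G) = 4 exactly.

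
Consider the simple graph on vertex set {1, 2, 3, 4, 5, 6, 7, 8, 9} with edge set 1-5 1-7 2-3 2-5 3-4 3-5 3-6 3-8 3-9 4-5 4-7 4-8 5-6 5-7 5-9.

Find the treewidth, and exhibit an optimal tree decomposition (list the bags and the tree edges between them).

Each bag holds 3 vertices, so the decomposition has width 2, which upper-bounds the treewidth. For the lower bound, the 3 vertices {3, 4, 8} are pairwise adjacent, and any tree decomposition puts a clique entirely inside one bag — forcing width ≥ 2. Therefore the treewidth is 2.

Treewidth 2.
Bags: B1 = {3, 5, 6}  B2 = {3, 4, 5}  B3 = {3, 4, 8}  B4 = {2, 3, 5}  B5 = {3, 5, 9}  B6 = {4, 5, 7}  B7 = {1, 5, 7}
Tree: B1–B2, B2–B3, B1–B4, B4–B5, B2–B6, B6–B7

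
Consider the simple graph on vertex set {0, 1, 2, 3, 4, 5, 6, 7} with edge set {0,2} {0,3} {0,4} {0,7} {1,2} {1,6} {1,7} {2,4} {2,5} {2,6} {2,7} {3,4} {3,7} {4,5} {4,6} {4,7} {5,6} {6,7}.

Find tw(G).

A width-3 tree decomposition is:
Bags: B1 = {1, 2, 6, 7}  B2 = {2, 4, 6, 7}  B3 = {0, 2, 4, 7}  B4 = {2, 4, 5, 6}  B5 = {0, 3, 4, 7}
Tree: B1–B2, B2–B3, B2–B4, B3–B5
The largest bag has 4 vertices, giving width 3; this decomposition certifies tw(G) ≤ 3. For the lower bound, the 4 vertices {1, 2, 6, 7} are pairwise adjacent, and any tree decomposition puts a clique entirely inside one bag — forcing width ≥ 3. The upper and lower bounds meet at 3, so that is the treewidth.

3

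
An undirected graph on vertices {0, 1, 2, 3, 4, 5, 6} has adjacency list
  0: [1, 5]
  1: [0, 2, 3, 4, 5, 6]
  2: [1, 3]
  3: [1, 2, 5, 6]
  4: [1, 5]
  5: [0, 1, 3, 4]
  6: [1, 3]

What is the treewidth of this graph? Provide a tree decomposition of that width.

Each bag holds 3 vertices, so the decomposition has width 2, which upper-bounds the treewidth. Conversely, {0, 1, 5} is a clique of size 3, and the vertices of any clique must share a bag in every tree decomposition; so some bag has ≥ 3 vertices and tw(G) ≥ 2. The upper and lower bounds meet at 2, so that is the treewidth.

Treewidth 2.
Bags: B1 = {1, 3, 5}  B2 = {1, 3, 6}  B3 = {1, 4, 5}  B4 = {0, 1, 5}  B5 = {1, 2, 3}
Tree: B1–B2, B1–B3, B3–B4, B2–B5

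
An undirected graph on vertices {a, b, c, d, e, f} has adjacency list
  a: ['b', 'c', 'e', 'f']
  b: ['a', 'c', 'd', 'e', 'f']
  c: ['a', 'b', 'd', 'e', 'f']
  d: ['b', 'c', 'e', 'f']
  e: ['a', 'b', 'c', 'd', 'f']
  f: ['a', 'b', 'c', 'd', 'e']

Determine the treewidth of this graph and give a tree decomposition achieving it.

Each bag holds 5 vertices, so the decomposition has width 4, which upper-bounds the treewidth. Conversely, {b, c, d, e, f} is a clique of size 5, and the vertices of any clique must share a bag in every tree decomposition; so some bag has ≥ 5 vertices and tw(G) ≥ 4. Hence tw(G) = 4 exactly.

Treewidth 4.
Bags: B1 = {b, c, d, e, f}  B2 = {a, b, c, e, f}
Tree: B1–B2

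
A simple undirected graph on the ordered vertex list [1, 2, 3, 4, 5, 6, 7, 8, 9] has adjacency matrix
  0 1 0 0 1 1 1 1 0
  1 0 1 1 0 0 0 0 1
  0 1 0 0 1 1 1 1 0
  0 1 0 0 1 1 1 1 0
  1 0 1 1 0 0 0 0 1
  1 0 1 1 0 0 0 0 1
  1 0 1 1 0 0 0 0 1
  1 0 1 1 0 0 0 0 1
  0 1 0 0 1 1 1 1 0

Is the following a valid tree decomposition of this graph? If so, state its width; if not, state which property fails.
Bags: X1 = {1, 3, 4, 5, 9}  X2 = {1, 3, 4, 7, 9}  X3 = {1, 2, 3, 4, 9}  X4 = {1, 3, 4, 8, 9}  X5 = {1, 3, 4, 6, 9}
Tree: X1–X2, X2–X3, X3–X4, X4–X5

Every vertex of G appears in some bag (union = {1, 2, 3, 4, 5, 6, 7, 8, 9}); every edge is covered by a bag; and for each vertex v the set of bags containing v is connected in the bag tree. The decomposition is therefore valid. The largest bag has 5 vertices, so the width is 4.

Yes; width 4.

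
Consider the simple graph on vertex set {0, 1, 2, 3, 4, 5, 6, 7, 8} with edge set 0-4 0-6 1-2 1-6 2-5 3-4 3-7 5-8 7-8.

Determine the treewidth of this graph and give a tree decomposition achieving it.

The largest bag has 3 vertices, giving width 2; this decomposition certifies tw(G) ≤ 2. For the lower bound, G contains the cycle 4–3–7–8–5–2–1–6–0–4, so G is not a forest; only forests have treewidth ≤ 1, hence tw(G) ≥ 2. Hence tw(G) = 2 exactly.

Treewidth 2.
One optimal decomposition is:
Bags: B1 = {3, 4, 7}  B2 = {4, 7, 8}  B3 = {4, 5, 8}  B4 = {2, 4, 5}  B5 = {1, 2, 4}  B6 = {1, 4, 6}  B7 = {0, 4, 6}
Tree: B1–B2, B2–B3, B3–B4, B4–B5, B5–B6, B6–B7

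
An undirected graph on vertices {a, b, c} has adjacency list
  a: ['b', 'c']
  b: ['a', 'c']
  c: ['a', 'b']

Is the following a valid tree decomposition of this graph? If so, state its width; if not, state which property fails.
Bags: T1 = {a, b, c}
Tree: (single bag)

Yes; width 2.

Vertex coverage: the bags together contain {a, b, c}, the full vertex set. Edge coverage: each edge of G has both endpoints in at least one bag. Running intersection: for every vertex, the bags containing it form a connected subtree. All three properties hold, so this is a valid tree decomposition of width max|bag| − 1 = 2, and hence tw(G) ≤ 2.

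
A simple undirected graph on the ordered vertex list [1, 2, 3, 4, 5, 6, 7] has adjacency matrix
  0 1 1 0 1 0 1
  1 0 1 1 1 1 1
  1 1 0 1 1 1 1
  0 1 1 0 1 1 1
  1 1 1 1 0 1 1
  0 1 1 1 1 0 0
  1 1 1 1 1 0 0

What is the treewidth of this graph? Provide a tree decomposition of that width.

Treewidth 4.
One such decomposition:
Bags: B1 = {1, 2, 3, 5, 7}  B2 = {2, 3, 4, 5, 7}  B3 = {2, 3, 4, 5, 6}
Tree: B1–B2, B2–B3

The largest bag has 5 vertices, giving width 4; this decomposition certifies tw(G) ≤ 4. Conversely, {1, 2, 3, 5, 7} is a clique of size 5, and the vertices of any clique must share a bag in every tree decomposition; so some bag has ≥ 5 vertices and tw(G) ≥ 4. Therefore the treewidth is 4.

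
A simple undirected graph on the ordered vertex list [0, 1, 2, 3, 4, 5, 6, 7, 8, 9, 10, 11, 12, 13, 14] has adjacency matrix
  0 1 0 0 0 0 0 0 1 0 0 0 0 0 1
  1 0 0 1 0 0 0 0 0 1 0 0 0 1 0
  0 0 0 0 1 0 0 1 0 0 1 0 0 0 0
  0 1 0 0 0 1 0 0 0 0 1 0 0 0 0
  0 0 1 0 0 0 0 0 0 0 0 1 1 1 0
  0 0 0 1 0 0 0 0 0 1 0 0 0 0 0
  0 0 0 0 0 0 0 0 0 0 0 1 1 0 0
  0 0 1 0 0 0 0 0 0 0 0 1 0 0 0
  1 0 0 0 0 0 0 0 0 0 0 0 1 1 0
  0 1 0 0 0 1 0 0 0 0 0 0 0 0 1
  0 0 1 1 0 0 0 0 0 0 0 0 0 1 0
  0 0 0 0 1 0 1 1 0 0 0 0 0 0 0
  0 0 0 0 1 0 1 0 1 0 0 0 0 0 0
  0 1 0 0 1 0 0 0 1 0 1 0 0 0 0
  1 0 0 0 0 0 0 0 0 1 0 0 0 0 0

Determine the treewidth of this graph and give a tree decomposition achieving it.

Every bag has size at most 4, so the width is 4 − 1 = 3 and tw(G) ≤ 3. For the lower bound: the 4 vertex sets {5,9,14}, {3}, {1}, {0,8,10,13} are disjoint, each induces a connected subgraph, and every pair is joined by at least one edge of G. Contracting each set to a single vertex therefore yields K_{4} as a minor, and since treewidth is minor-monotone, tw(G) ≥ tw(K_{4}) = 3. The upper and lower bounds meet at 3, so that is the treewidth.

Treewidth 3.
Bags: B1 = {3, 5, 9, 14}  B2 = {1, 3, 9, 14}  B3 = {0, 1, 3, 14}  B4 = {0, 1, 3, 10}  B5 = {0, 1, 10, 13}  B6 = {0, 8, 10, 13}  B7 = {2, 8, 10, 13}  B8 = {2, 4, 8, 13}  B9 = {2, 4, 8, 12}  B10 = {2, 4, 7, 12}  B11 = {4, 7, 11, 12}  B12 = {6, 7, 11, 12}
Tree: B1–B2, B2–B3, B3–B4, B4–B5, B5–B6, B6–B7, B7–B8, B8–B9, B9–B10, B10–B11, B11–B12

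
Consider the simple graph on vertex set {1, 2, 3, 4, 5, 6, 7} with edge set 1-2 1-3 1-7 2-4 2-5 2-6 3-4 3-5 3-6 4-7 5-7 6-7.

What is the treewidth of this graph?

3

A width-3 tree decomposition is:
Bags: B1 = {2, 3, 6, 7}  B2 = {1, 2, 3, 7}  B3 = {2, 3, 4, 7}  B4 = {2, 3, 5, 7}
Tree: B1–B2, B2–B3, B3–B4
The largest bag has 4 vertices, giving width 3; this decomposition certifies tw(G) ≤ 3. For the lower bound: the 4 vertex sets {6,7}, {1,2}, {3}, {4} are disjoint, each induces a connected subgraph, and every pair is joined by at least one edge of G. Contracting each set to a single vertex therefore yields K_{4} as a minor, and since treewidth is minor-monotone, tw(G) ≥ tw(K_{4}) = 3. Therefore the treewidth is 3.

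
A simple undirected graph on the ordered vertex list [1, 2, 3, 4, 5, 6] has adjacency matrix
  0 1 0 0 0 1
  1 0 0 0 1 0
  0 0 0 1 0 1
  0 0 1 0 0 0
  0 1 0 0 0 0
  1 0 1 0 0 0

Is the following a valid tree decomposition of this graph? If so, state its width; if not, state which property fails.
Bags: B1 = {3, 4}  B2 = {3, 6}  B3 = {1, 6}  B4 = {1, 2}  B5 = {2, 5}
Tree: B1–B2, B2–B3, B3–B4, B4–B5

Yes; width 1.

Vertex coverage: the bags together contain {1, 2, 3, 4, 5, 6}, the full vertex set. Edge coverage: each edge of G has both endpoints in at least one bag. Running intersection: for every vertex, the bags containing it form a connected subtree. All three properties hold, so this is a valid tree decomposition of width max|bag| − 1 = 1, and hence tw(G) ≤ 1.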